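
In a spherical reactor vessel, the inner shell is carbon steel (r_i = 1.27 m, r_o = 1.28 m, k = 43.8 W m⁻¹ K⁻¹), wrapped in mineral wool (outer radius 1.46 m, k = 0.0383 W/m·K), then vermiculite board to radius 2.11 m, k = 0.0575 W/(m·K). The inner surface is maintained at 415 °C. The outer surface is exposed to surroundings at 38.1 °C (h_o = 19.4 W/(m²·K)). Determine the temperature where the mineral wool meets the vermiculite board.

Treat each layer as a resistance in series:
  R_carbon steel = (1/1.27 − 1/1.28)/(4πk) = 0.006152/(4π·43.8) = 1.118×10^-5 K/W
  R_mineral wool = (1/1.28 − 1/1.46)/(4πk) = 0.09632/(4π·0.0383) = 0.2001 K/W
  R_vermiculite board = (1/1.46 − 1/2.11)/(4πk) = 0.2110/(4π·0.0575) = 0.2920 K/W
  R_conv,out = 1/(4πr²h) = 1/(4π·2.11²·19.4) = 9.213×10^-4 K/W
ΣR = 1.118×10^-5 + 0.2001 + 0.2920 + 9.213×10^-4 = 0.4930 K/W
Q = ΔT/ΣR = (415 °C − 38.1 °C)/0.4930 = 764.5 W
From the inner boundary to the mineral wool/vermiculite board interface, ΣR_partial = 0.2001 K/W.
T_interface = T_in − Q·ΣR_partial = 415 °C − (764.5)(0.2001) = 262 °C

T = 262 °C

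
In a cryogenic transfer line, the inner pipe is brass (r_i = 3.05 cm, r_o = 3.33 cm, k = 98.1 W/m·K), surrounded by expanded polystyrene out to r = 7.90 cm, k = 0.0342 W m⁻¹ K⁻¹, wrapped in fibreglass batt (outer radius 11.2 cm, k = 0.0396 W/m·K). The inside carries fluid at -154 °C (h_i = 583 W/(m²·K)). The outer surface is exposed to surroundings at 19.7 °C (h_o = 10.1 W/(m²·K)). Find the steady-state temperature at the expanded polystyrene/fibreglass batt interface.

T = -28.4 °C

Series thermal resistances, inner to outer:
  R'_conv,in = 1/(2πr h) = 1/(2π·0.0305·583) = 0.008951 m·K/W
  R'_brass = ln(0.0333/0.0305)/(2πk) = 0.08783/(2π·98.1) = 1.425×10^-4 m·K/W
  R'_expanded polystyrene = ln(0.0790/0.0333)/(2πk) = 0.8639/(2π·0.0342) = 4.020 m·K/W
  R'_fibreglass batt = ln(0.112/0.0790)/(2πk) = 0.3491/(2π·0.0396) = 1.403 m·K/W
  R'_conv,out = 1/(2πr h) = 1/(2π·0.112·10.1) = 0.1407 m·K/W
ΣR = 0.008951 + 1.425×10^-4 + 4.020 + 1.403 + 0.1407 = 5.573 m·K/W
Q' = ΔT/ΣR = (-154 °C − 19.7 °C)/5.573 = -31.17 W/m
From the inner boundary to the expanded polystyrene/fibreglass batt interface, ΣR_partial = 4.029 m·K/W.
T_interface = T_in − Q'·ΣR_partial = -154 °C − (-31.17)(4.029) = -28.4 °C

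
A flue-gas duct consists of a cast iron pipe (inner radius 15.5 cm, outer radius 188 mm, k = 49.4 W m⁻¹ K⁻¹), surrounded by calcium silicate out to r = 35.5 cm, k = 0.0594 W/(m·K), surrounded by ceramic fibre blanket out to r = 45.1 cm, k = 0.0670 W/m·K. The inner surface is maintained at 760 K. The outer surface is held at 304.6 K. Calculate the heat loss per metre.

Resistance network (inner→outer):
  R'_cast iron = ln(0.188/0.155)/(2πk) = 0.1930/(2π·49.4) = 6.219×10^-4 m·K/W
  R'_calcium silicate = ln(0.355/0.188)/(2πk) = 0.6357/(2π·0.0594) = 1.703 m·K/W
  R'_ceramic fibre blanket = ln(0.451/0.355)/(2πk) = 0.2393/(2π·0.0670) = 0.5686 m·K/W
ΣR = 6.219×10^-4 + 1.703 + 0.5686 = 2.272 m·K/W
Q' = ΔT/ΣR = (760 K − 304.6 K)/2.272 = 200 W/m

Q' = 200 W/m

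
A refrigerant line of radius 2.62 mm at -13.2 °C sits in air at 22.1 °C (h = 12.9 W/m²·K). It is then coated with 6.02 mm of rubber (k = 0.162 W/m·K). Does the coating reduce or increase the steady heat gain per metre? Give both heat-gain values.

increases: 7.50 → 13.6 W/m

Critical radius for a cylinder: r_cr = k/h = 0.0126 m = 1.26 cm.
Outer radius after coating: r₂ = 0.00262 + 0.00602 = 0.00864 m.
Since r₁ < r_cr and r₂ ≤ r_cr, the coating moves toward the maximum at r_cr — heat gain rises.
Bare: R = 1/(2πr₁h) = 4.709 m·K/W; Q = 35.3/4.709 = 7.50 W/m.
Coated: R = R_cond + R_conv = 2.600 m·K/W; Q = 35.3/2.600 = 13.6 W/m.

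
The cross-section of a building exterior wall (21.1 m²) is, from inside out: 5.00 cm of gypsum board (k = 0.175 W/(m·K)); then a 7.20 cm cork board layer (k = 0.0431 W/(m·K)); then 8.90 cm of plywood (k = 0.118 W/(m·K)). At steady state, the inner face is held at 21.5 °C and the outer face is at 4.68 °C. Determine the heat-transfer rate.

Q = 131 W

Resistance network (inner→outer):
  R_gypsum board = L/(kA) = 0.0500/(0.175·21.1) = 0.01354 K/W
  R_cork board = L/(kA) = 0.0720/(0.0431·21.1) = 0.07917 K/W
  R_plywood = L/(kA) = 0.0890/(0.118·21.1) = 0.03575 K/W
ΣR = 0.01354 + 0.07917 + 0.03575 = 0.1285 K/W
Q = ΔT/ΣR = (21.5 °C − 4.68 °C)/0.1285 = 131 W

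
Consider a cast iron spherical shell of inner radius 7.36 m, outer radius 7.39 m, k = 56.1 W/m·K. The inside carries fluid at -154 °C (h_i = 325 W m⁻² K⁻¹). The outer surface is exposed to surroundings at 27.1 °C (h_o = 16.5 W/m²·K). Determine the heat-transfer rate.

Treat each layer as a resistance in series:
  R_conv,in = 1/(4πr²h) = 1/(4π·7.36²·325) = 4.520×10^-6 K/W
  R_cast iron = (1/7.36 − 1/7.39)/(4πk) = 5.516×10^-4/(4π·56.1) = 7.824×10^-7 K/W
  R_conv,out = 1/(4πr²h) = 1/(4π·7.39²·16.5) = 8.831×10^-5 K/W
ΣR = 4.520×10^-6 + 7.824×10^-7 + 8.831×10^-5 = 9.361×10^-5 K/W
Q = ΔT/ΣR = (-154 °C − 27.1 °C)/9.361×10^-5 = -1.93×10^6 W
(Negative Q ⇒ heat flows inward; heat gain = 1.93×10^6 W.)

Q = 1.93×10^6 W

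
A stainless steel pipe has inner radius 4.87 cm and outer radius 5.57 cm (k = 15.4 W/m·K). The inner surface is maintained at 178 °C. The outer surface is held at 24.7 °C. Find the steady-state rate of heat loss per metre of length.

Q' = 2πk·ΔT/ln(r₂/r₁) = 2π × 15.4 × 153.3 / ln(0.0557/0.0487) = 1.10×10^5 W/m

Q' = 110 kW/m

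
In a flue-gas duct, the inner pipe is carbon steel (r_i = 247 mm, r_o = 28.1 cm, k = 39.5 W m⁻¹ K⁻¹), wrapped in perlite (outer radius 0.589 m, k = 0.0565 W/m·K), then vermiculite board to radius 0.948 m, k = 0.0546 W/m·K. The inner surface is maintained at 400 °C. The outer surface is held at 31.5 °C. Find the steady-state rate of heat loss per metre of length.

Treat each layer as a resistance in series:
  R'_carbon steel = ln(0.281/0.247)/(2πk) = 0.1290/(2π·39.5) = 5.196×10^-4 m·K/W
  R'_perlite = ln(0.589/0.281)/(2πk) = 0.7401/(2π·0.0565) = 2.085 m·K/W
  R'_vermiculite board = ln(0.948/0.589)/(2πk) = 0.4759/(2π·0.0546) = 1.387 m·K/W
ΣR = 5.196×10^-4 + 2.085 + 1.387 = 3.473 m·K/W
Q' = ΔT/ΣR = (400 °C − 31.5 °C)/3.473 = 106 W/m

Q' = 106 W/m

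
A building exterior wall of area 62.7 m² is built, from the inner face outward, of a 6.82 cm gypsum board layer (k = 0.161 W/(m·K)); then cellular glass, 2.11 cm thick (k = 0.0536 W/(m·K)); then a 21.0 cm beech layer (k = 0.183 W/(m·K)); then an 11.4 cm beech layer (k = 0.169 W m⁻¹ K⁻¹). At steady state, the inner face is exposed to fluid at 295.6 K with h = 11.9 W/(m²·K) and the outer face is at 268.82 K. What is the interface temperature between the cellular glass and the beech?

Resistance network (inner→outer):
  R_conv,in = 1/(hA) = 1/(11.9·62.7) = 0.001340 K/W
  R_gypsum board = L/(kA) = 0.0682/(0.161·62.7) = 0.006756 K/W
  R_cellular glass = L/(kA) = 0.0211/(0.0536·62.7) = 0.006278 K/W
  R_beech = L/(kA) = 0.210/(0.183·62.7) = 0.01830 K/W
  R_beech = L/(kA) = 0.114/(0.169·62.7) = 0.01076 K/W
ΣR = 0.001340 + 0.006756 + 0.006278 + 0.01830 + 0.01076 = 0.04343 K/W
Q = ΔT/ΣR = (295.6 K − 268.82 K)/0.04343 = 616.6 W
From the inner boundary to the cellular glass/beech interface, ΣR_partial = 0.01437 K/W.
T_interface = T_in − Q·ΣR_partial = 295.6 K − (616.6)(0.01437) = 286.7 K

T = 286.7 K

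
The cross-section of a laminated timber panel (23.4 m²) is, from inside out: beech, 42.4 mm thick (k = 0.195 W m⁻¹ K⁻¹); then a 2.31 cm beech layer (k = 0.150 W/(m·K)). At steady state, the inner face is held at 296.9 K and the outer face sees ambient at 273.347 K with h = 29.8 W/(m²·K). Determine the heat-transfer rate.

Treat each layer as a resistance in series:
  R_beech = L/(kA) = 0.0424/(0.195·23.4) = 0.009292 K/W
  R_beech = L/(kA) = 0.0231/(0.150·23.4) = 0.006581 K/W
  R_conv,out = 1/(hA) = 1/(29.8·23.4) = 0.001434 K/W
ΣR = 0.009292 + 0.006581 + 0.001434 = 0.01731 K/W
Q = ΔT/ΣR = (296.9 K − 273.347 K)/0.01731 = 1360 W

Q = 1360 W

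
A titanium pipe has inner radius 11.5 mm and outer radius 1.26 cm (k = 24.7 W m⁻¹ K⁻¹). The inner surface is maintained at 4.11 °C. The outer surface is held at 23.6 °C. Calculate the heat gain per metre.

Q' = 2πk·ΔT/ln(r₂/r₁) = 2π × 24.7 × 19.49 / ln(0.0126/0.0115) = 33100 W/m

Q' = 33.1 kW/m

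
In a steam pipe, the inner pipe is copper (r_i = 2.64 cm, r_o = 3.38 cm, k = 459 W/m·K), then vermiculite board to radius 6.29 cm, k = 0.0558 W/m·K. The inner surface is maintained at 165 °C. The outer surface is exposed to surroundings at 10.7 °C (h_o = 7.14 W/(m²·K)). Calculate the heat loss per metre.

Q' = 72.6 W/m

Treat each layer as a resistance in series:
  R'_copper = ln(0.0338/0.0264)/(2πk) = 0.2471/(2π·459) = 8.568×10^-5 m·K/W
  R'_vermiculite board = ln(0.0629/0.0338)/(2πk) = 0.6211/(2π·0.0558) = 1.771 m·K/W
  R'_conv,out = 1/(2πr h) = 1/(2π·0.0629·7.14) = 0.3544 m·K/W
ΣR = 8.568×10^-5 + 1.771 + 0.3544 = 2.125 m·K/W
Q' = ΔT/ΣR = (165 °C − 10.7 °C)/2.125 = 72.6 W/m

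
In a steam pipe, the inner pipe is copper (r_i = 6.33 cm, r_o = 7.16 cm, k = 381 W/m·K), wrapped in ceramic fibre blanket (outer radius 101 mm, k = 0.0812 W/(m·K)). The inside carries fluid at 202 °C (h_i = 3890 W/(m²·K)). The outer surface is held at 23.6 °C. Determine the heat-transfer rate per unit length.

Treat each layer as a resistance in series:
  R'_conv,in = 1/(2πr h) = 1/(2π·0.0633·3890) = 6.463×10^-4 m·K/W
  R'_copper = ln(0.0716/0.0633)/(2πk) = 0.1232/(2π·381) = 5.147×10^-5 m·K/W
  R'_ceramic fibre blanket = ln(0.101/0.0716)/(2πk) = 0.3440/(2π·0.0812) = 0.6743 m·K/W
ΣR = 6.463×10^-4 + 5.147×10^-5 + 0.6743 = 0.6750 m·K/W
Q' = ΔT/ΣR = (202 °C − 23.6 °C)/0.6750 = 264 W/m

Q' = 264 W/m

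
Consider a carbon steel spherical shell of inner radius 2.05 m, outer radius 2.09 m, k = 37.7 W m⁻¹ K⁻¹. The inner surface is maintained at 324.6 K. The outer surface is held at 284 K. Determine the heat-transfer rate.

Q = 2060 kW

Q = 4πk·ΔT/(1/r₁ − 1/r₂) = 4π × 37.7 × 40.6 / (1/2.05 − 1/2.09) = 2.06×10^6 W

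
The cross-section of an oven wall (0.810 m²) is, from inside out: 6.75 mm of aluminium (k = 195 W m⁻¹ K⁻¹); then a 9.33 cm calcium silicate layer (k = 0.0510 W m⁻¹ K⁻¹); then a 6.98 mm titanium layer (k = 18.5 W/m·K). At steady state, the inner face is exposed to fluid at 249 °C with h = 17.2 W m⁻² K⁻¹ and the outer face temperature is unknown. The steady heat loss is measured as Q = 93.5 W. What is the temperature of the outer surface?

Sum the resistances:
  R_conv,in = 1/(hA) = 1/(17.2·0.810) = 0.07178 K/W
  R_aluminium = L/(kA) = 0.00675/(195·0.810) = 4.274×10^-5 K/W
  R_calcium silicate = L/(kA) = 0.0933/(0.0510·0.810) = 2.259 K/W
  R_titanium = L/(kA) = 0.00698/(18.5·0.810) = 4.658×10^-4 K/W
ΣR = 2.331 K/W
ΔT = Q·ΣR = 93.5 × 2.331 = 217.9 K
Heat flows outward, so T_out = T_in − ΔT = 249 − 217.9 = 31.1 °C

T_out = 31.1 °C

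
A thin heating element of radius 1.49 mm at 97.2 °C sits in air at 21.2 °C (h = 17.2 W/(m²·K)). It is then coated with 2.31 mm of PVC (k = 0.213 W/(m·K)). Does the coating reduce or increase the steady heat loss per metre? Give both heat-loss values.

Critical radius for a cylinder: r_cr = k/h = 0.0124 m = 1.24 cm.
Outer radius after coating: r₂ = 0.00149 + 0.00231 = 0.00380 m.
Since r₁ < r_cr and r₂ ≤ r_cr, the coating moves toward the maximum at r_cr — heat loss rises.
Bare: R = 1/(2πr₁h) = 6.210 m·K/W; Q = 76/6.210 = 12.2 W/m.
Coated: R = R_cond + R_conv = 3.135 m·K/W; Q = 76/3.135 = 24.2 W/m.

increases: 12.2 → 24.2 W/m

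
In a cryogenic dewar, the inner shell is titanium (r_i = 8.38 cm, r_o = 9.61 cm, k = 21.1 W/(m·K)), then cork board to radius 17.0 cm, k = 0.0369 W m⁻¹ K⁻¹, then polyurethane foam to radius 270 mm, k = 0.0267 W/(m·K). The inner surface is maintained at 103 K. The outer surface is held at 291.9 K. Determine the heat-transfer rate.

Q = 11.6 W

Treat each layer as a resistance in series:
  R_titanium = (1/0.0838 − 1/0.0961)/(4πk) = 1.527/(4π·21.1) = 0.005760 K/W
  R_cork board = (1/0.0961 − 1/0.170)/(4πk) = 4.523/(4π·0.0369) = 9.755 K/W
  R_polyurethane foam = (1/0.170 − 1/0.270)/(4πk) = 2.179/(4π·0.0267) = 6.493 K/W
ΣR = 0.005760 + 9.755 + 6.493 = 16.25 K/W
Q = ΔT/ΣR = (103 K − 291.9 K)/16.25 = -11.6 W
(Negative Q ⇒ heat flows inward; heat gain = 11.6 W.)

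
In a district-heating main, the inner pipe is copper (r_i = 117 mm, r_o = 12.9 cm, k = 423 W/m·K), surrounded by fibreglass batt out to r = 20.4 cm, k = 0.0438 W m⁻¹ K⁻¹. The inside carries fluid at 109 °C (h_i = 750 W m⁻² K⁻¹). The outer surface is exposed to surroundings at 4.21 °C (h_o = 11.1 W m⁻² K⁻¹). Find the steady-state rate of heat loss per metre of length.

Resistance network (inner→outer):
  R'_conv,in = 1/(2πr h) = 1/(2π·0.117·750) = 0.001814 m·K/W
  R'_copper = ln(0.129/0.117)/(2πk) = 0.09764/(2π·423) = 3.674×10^-5 m·K/W
  R'_fibreglass batt = ln(0.204/0.129)/(2πk) = 0.4583/(2π·0.0438) = 1.665 m·K/W
  R'_conv,out = 1/(2πr h) = 1/(2π·0.204·11.1) = 0.07029 m·K/W
ΣR = 0.001814 + 3.674×10^-5 + 1.665 + 0.07029 = 1.737 m·K/W
Q' = ΔT/ΣR = (109 °C − 4.21 °C)/1.737 = 60.3 W/m

Q' = 60.3 W/m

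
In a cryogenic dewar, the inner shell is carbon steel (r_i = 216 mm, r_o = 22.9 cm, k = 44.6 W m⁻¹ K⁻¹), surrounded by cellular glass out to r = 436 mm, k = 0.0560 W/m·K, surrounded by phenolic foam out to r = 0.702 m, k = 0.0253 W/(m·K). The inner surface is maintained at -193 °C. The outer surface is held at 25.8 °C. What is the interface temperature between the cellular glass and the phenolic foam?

Resistance network (inner→outer):
  R_carbon steel = (1/0.216 − 1/0.229)/(4πk) = 0.2628/(4π·44.6) = 4.689×10^-4 K/W
  R_cellular glass = (1/0.229 − 1/0.436)/(4πk) = 2.073/(4π·0.0560) = 2.946 K/W
  R_phenolic foam = (1/0.436 − 1/0.702)/(4πk) = 0.8691/(4π·0.0253) = 2.734 K/W
ΣR = 4.689×10^-4 + 2.946 + 2.734 = 5.680 K/W
Q = ΔT/ΣR = (-193 °C − 25.8 °C)/5.680 = -38.52 W
From the inner boundary to the cellular glass/phenolic foam interface, ΣR_partial = 2.946 K/W.
T_interface = T_in − Q·ΣR_partial = -193 °C − (-38.52)(2.946) = -79.5 °C

T = -79.5 °C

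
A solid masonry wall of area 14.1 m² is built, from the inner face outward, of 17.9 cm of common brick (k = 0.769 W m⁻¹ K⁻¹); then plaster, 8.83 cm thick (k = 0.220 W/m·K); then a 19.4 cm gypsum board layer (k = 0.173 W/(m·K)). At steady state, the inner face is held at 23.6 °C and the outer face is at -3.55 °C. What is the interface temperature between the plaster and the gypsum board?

Series thermal resistances, inner to outer:
  R_common brick = L/(kA) = 0.179/(0.769·14.1) = 0.01651 K/W
  R_plaster = L/(kA) = 0.0883/(0.220·14.1) = 0.02847 K/W
  R_gypsum board = L/(kA) = 0.194/(0.173·14.1) = 0.07953 K/W
ΣR = 0.01651 + 0.02847 + 0.07953 = 0.1245 K/W
Q = ΔT/ΣR = (23.6 °C − -3.55 °C)/0.1245 = 218.1 W
From the inner boundary to the plaster/gypsum board interface, ΣR_partial = 0.04498 K/W.
T_interface = T_in − Q·ΣR_partial = 23.6 °C − (218.1)(0.04498) = 13.8 °C

T = 13.8 °C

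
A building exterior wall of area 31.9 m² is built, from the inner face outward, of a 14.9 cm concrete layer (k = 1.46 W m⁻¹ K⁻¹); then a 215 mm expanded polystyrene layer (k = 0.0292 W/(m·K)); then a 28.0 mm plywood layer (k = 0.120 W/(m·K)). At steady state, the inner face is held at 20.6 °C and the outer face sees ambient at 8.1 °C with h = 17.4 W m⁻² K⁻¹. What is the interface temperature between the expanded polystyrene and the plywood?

T = 8.57 °C

Series thermal resistances, inner to outer:
  R_concrete = L/(kA) = 0.149/(1.46·31.9) = 0.003199 K/W
  R_expanded polystyrene = L/(kA) = 0.215/(0.0292·31.9) = 0.2308 K/W
  R_plywood = L/(kA) = 0.0280/(0.120·31.9) = 0.007315 K/W
  R_conv,out = 1/(hA) = 1/(17.4·31.9) = 0.001802 K/W
ΣR = 0.003199 + 0.2308 + 0.007315 + 0.001802 = 0.2431 K/W
Q = ΔT/ΣR = (20.6 °C − 8.1 °C)/0.2431 = 51.42 W
From the inner boundary to the expanded polystyrene/plywood interface, ΣR_partial = 0.2340 K/W.
T_interface = T_in − Q·ΣR_partial = 20.6 °C − (51.42)(0.2340) = 8.57 °C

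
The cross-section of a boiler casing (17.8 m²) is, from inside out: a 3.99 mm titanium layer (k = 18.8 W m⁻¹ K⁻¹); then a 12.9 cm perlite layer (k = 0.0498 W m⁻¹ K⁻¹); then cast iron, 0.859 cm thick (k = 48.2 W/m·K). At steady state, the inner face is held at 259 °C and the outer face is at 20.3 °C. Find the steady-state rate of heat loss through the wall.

Series thermal resistances, inner to outer:
  R_titanium = L/(kA) = 0.00399/(18.8·17.8) = 1.192×10^-5 K/W
  R_perlite = L/(kA) = 0.129/(0.0498·17.8) = 0.1455 K/W
  R_cast iron = L/(kA) = 0.00859/(48.2·17.8) = 1.001×10^-5 K/W
ΣR = 1.192×10^-5 + 0.1455 + 1.001×10^-5 = 0.1455 K/W
Q = ΔT/ΣR = (259 °C − 20.3 °C)/0.1455 = 1640 W

Q = 1640 W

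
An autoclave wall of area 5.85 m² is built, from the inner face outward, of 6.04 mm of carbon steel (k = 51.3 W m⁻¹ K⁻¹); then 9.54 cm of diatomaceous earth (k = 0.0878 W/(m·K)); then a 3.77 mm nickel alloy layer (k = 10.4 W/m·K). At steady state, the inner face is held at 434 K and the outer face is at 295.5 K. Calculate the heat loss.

Series thermal resistances, inner to outer:
  R_carbon steel = L/(kA) = 0.00604/(51.3·5.85) = 2.013×10^-5 K/W
  R_diatomaceous earth = L/(kA) = 0.0954/(0.0878·5.85) = 0.1857 K/W
  R_nickel alloy = L/(kA) = 0.00377/(10.4·5.85) = 6.197×10^-5 K/W
ΣR = 2.013×10^-5 + 0.1857 + 6.197×10^-5 = 0.1858 K/W
Q = ΔT/ΣR = (434 K − 295.5 K)/0.1858 = 745 W

Q = 745 W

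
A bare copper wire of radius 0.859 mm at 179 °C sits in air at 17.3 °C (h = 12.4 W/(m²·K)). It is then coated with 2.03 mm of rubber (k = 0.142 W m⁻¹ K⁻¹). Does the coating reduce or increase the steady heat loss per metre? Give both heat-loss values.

increases: 10.8 → 27.9 W/m

Critical radius for a cylinder: r_cr = k/h = 0.0115 m = 1.15 cm.
Outer radius after coating: r₂ = 8.59×10^-4 + 0.00203 = 0.002889 m.
Since r₁ < r_cr and r₂ ≤ r_cr, the coating moves toward the maximum at r_cr — heat loss rises.
Bare: R = 1/(2πr₁h) = 14.94 m·K/W; Q = 161.7/14.94 = 10.8 W/m.
Coated: R = R_cond + R_conv = 5.802 m·K/W; Q = 161.7/5.802 = 27.9 W/m.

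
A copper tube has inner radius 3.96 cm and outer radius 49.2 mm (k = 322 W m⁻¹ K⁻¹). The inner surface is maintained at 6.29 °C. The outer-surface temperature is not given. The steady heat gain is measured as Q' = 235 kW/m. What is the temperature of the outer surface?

Series resistances:
  R'_copper = ln(0.0492/0.0396)/(2πk) = 0.2171/(2π·322) = 1.073×10^-4 m·K/W
ΣR = 1.073×10^-4 m·K/W
ΔT = Q'·ΣR = 2.35×10^5 × 1.073×10^-4 = 25.22 K
Heat flows inward, so T_out = T_in + ΔT = 6.29 + 25.22 = 31.5 °C

T_out = 31.5 °C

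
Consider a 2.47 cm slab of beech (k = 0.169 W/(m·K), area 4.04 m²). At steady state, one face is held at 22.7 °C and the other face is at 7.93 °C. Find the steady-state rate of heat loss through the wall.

Q = kA·ΔT/L = 0.169 × 4.04 × |22.7 °C − 7.93 °C| / 0.0247 = 408 W

Q = 408 W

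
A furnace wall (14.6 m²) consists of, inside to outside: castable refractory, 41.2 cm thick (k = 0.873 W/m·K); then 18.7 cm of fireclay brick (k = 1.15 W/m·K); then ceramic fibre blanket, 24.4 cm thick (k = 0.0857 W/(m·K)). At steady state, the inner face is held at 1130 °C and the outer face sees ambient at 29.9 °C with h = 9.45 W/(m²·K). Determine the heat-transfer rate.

Q = 4480 W

Resistance network (inner→outer):
  R_castable refractory = L/(kA) = 0.412/(0.873·14.6) = 0.03232 K/W
  R_fireclay brick = L/(kA) = 0.187/(1.15·14.6) = 0.01114 K/W
  R_ceramic fibre blanket = L/(kA) = 0.244/(0.0857·14.6) = 0.1950 K/W
  R_conv,out = 1/(hA) = 1/(9.45·14.6) = 0.007248 K/W
ΣR = 0.03232 + 0.01114 + 0.1950 + 0.007248 = 0.2457 K/W
Q = ΔT/ΣR = (1130 °C − 29.9 °C)/0.2457 = 4480 W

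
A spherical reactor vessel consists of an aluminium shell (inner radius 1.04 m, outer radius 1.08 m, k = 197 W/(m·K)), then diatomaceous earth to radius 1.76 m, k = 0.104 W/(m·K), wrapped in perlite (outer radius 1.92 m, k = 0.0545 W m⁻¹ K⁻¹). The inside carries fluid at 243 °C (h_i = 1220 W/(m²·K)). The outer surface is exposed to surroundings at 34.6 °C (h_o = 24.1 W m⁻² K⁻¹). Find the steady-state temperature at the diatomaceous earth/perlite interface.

T = 77.0 °C

Resistance network (inner→outer):
  R_conv,in = 1/(4πr²h) = 1/(4π·1.04²·1220) = 6.031×10^-5 K/W
  R_aluminium = (1/1.04 − 1/1.08)/(4πk) = 0.03561/(4π·197) = 1.439×10^-5 K/W
  R_diatomaceous earth = (1/1.08 − 1/1.76)/(4πk) = 0.3577/(4π·0.104) = 0.2737 K/W
  R_perlite = (1/1.76 − 1/1.92)/(4πk) = 0.04735/(4π·0.0545) = 0.06914 K/W
  R_conv,out = 1/(4πr²h) = 1/(4π·1.92²·24.1) = 8.957×10^-4 K/W
ΣR = 6.031×10^-5 + 1.439×10^-5 + 0.2737 + 0.06914 + 8.957×10^-4 = 0.3438 K/W
Q = ΔT/ΣR = (243 °C − 34.6 °C)/0.3438 = 606.2 W
From the inner boundary to the diatomaceous earth/perlite interface, ΣR_partial = 0.2738 K/W.
T_interface = T_in − Q·ΣR_partial = 243 °C − (606.2)(0.2738) = 77.0 °C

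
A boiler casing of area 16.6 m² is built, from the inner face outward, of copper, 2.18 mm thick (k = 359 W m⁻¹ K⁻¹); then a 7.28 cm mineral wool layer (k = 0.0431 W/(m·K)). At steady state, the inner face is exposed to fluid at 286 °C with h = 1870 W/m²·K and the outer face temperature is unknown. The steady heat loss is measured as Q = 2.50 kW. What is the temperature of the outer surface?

T_out = 31.5 °C

Sum the resistances:
  R_conv,in = 1/(hA) = 1/(1870·16.6) = 3.221×10^-5 K/W
  R_copper = L/(kA) = 0.00218/(359·16.6) = 3.658×10^-7 K/W
  R_mineral wool = L/(kA) = 0.0728/(0.0431·16.6) = 0.1018 K/W
ΣR = 0.1018 K/W
ΔT = Q·ΣR = 2500 × 0.1018 = 254.5 K
Heat flows outward, so T_out = T_in − ΔT = 286 − 254.5 = 31.5 °C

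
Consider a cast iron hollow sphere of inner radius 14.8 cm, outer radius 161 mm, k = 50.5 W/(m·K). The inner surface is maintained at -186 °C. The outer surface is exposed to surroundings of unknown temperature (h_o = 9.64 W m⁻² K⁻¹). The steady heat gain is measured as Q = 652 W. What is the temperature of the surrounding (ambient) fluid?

Series resistances:
  R_cast iron = (1/0.148 − 1/0.161)/(4πk) = 0.5456/(4π·50.5) = 8.597×10^-4 K/W
  R_conv,out = 1/(4πr²h) = 1/(4π·0.161²·9.64) = 0.3185 K/W
ΣR = 0.3193 K/W
ΔT = Q·ΣR = 652 × 0.3193 = 208.2 K
Heat flows inward, so T_out = T_in + ΔT = -186 + 208.2 = 22.2 °C

T_out = 22.2 °C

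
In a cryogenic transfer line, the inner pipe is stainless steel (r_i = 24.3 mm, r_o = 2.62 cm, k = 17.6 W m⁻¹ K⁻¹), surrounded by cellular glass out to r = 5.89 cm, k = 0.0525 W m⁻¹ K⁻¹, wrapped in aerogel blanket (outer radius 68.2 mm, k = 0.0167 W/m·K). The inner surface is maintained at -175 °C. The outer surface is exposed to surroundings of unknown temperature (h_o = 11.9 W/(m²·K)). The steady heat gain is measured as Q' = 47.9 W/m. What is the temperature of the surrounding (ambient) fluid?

Series resistances:
  R'_stainless steel = ln(0.0262/0.0243)/(2πk) = 0.07528/(2π·17.6) = 6.808×10^-4 m·K/W
  R'_cellular glass = ln(0.0589/0.0262)/(2πk) = 0.8101/(2π·0.0525) = 2.456 m·K/W
  R'_aerogel blanket = ln(0.0682/0.0589)/(2πk) = 0.1466/(2π·0.0167) = 1.397 m·K/W
  R'_conv,out = 1/(2πr h) = 1/(2π·0.0682·11.9) = 0.1961 m·K/W
ΣR = 4.050 m·K/W
ΔT = Q'·ΣR = 47.9 × 4.050 = 194.0 K
Heat flows inward, so T_out = T_in + ΔT = -175 + 194.0 = 19.0 °C

T_out = 19.0 °C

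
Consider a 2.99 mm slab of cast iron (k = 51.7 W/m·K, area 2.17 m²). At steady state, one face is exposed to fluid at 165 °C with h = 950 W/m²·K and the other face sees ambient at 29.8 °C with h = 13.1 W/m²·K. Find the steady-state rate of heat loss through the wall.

Q = 3790 W

Treat each layer as a resistance in series:
  R_conv,in = 1/(hA) = 1/(950·2.17) = 4.851×10^-4 K/W
  R_cast iron = L/(kA) = 0.00299/(51.7·2.17) = 2.665×10^-5 K/W
  R_conv,out = 1/(hA) = 1/(13.1·2.17) = 0.03518 K/W
ΣR = 4.851×10^-4 + 2.665×10^-5 + 0.03518 = 0.03569 K/W
Q = ΔT/ΣR = (165 °C − 29.8 °C)/0.03569 = 3790 W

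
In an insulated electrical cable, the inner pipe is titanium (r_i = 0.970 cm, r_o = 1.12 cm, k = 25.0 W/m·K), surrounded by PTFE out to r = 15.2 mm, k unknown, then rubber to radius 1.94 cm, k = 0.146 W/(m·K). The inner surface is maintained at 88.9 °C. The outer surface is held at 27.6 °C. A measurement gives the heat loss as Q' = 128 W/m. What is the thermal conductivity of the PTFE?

ΣR = ΔT/Q' = |88.9 − 27.6|/128 = 0.4789 m·K/W
Known resistances:
  R'_titanium = ln(0.0112/0.00970)/(2πk) = 0.1438/(2π·25.0) = 9.154×10^-4 m·K/W
  R'_rubber = ln(0.0194/0.0152)/(2πk) = 0.2440/(2π·0.146) = 0.2660 m·K/W
R_PTFE = ΣR − ΣR_known = 0.4789 − 0.2669 = 0.2120 m·K/W
ln(r₂/r₁)/(2πk) = 0.2120 ⇒ k = 0.3054/(2π·0.2120) = 0.229 W/m·K

k = 0.229 W/m·K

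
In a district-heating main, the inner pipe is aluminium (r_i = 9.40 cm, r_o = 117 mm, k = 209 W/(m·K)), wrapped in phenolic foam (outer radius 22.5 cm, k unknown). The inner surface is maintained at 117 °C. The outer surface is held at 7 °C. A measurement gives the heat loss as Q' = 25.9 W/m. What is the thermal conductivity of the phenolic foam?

k = 0.0245 W/m·K

ΣR = ΔT/Q' = |117 − 7|/25.9 = 4.247 m·K/W
Known resistances:
  R'_aluminium = ln(0.117/0.0940)/(2πk) = 0.2189/(2π·209) = 1.667×10^-4 m·K/W
R_phenolic foam = ΣR − ΣR_known = 4.247 − 1.667×10^-4 = 4.247 m·K/W
ln(r₂/r₁)/(2πk) = 4.247 ⇒ k = 0.6539/(2π·4.247) = 0.0245 W/m·K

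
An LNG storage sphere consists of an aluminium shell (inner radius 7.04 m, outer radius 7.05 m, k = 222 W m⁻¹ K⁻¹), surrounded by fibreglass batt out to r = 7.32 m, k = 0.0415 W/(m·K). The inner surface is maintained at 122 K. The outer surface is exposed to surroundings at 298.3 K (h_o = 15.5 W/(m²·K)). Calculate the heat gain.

Series thermal resistances, inner to outer:
  R_aluminium = (1/7.04 − 1/7.05)/(4πk) = 2.015×10^-4/(4π·222) = 7.222×10^-8 K/W
  R_fibreglass batt = (1/7.05 − 1/7.32)/(4πk) = 0.005232/(4π·0.0415) = 0.01003 K/W
  R_conv,out = 1/(4πr²h) = 1/(4π·7.32²·15.5) = 9.582×10^-5 K/W
ΣR = 7.222×10^-8 + 0.01003 + 9.582×10^-5 = 0.01013 K/W
Q = ΔT/ΣR = (122 K − 298.3 K)/0.01013 = -17400 W
(Negative Q ⇒ heat flows inward; heat gain = 17400 W.)

Q = 17.4 kW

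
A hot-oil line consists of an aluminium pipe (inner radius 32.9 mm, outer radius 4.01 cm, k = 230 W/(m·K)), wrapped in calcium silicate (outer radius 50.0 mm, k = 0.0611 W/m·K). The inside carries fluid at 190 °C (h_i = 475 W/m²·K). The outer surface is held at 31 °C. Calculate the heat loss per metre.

Treat each layer as a resistance in series:
  R'_conv,in = 1/(2πr h) = 1/(2π·0.0329·475) = 0.01018 m·K/W
  R'_aluminium = ln(0.0401/0.0329)/(2πk) = 0.1979/(2π·230) = 1.369×10^-4 m·K/W
  R'_calcium silicate = ln(0.0500/0.0401)/(2πk) = 0.2206/(2π·0.0611) = 0.5747 m·K/W
ΣR = 0.01018 + 1.369×10^-4 + 0.5747 = 0.5850 m·K/W
Q' = ΔT/ΣR = (190 °C − 31 °C)/0.5850 = 272 W/m

Q' = 272 W/m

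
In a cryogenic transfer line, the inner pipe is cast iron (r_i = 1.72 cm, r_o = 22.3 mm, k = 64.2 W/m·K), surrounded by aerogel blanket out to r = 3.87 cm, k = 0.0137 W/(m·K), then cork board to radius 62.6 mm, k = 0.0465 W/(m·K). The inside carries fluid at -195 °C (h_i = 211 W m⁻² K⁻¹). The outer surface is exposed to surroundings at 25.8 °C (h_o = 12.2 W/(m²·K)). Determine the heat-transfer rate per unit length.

Series thermal resistances, inner to outer:
  R'_conv,in = 1/(2πr h) = 1/(2π·0.0172·211) = 0.04385 m·K/W
  R'_cast iron = ln(0.0223/0.0172)/(2πk) = 0.2597/(2π·64.2) = 6.438×10^-4 m·K/W
  R'_aerogel blanket = ln(0.0387/0.0223)/(2πk) = 0.5513/(2π·0.0137) = 6.404 m·K/W
  R'_cork board = ln(0.0626/0.0387)/(2πk) = 0.4809/(2π·0.0465) = 1.646 m·K/W
  R'_conv,out = 1/(2πr h) = 1/(2π·0.0626·12.2) = 0.2084 m·K/W
ΣR = 0.04385 + 6.438×10^-4 + 6.404 + 1.646 + 0.2084 = 8.303 m·K/W
Q' = ΔT/ΣR = (-195 °C − 25.8 °C)/8.303 = -26.6 W/m
(Negative Q' ⇒ heat flows inward; heat gain = 26.6 W/m.)

Q' = 26.6 W/m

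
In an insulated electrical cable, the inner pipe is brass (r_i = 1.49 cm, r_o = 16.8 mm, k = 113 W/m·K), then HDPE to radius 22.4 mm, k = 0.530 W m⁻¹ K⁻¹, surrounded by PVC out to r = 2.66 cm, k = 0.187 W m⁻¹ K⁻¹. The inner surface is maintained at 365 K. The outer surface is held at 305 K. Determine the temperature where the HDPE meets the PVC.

T = 342.7 K

Treat each layer as a resistance in series:
  R'_brass = ln(0.0168/0.0149)/(2πk) = 0.1200/(2π·113) = 1.690×10^-4 m·K/W
  R'_HDPE = ln(0.0224/0.0168)/(2πk) = 0.2877/(2π·0.530) = 0.08639 m·K/W
  R'_PVC = ln(0.0266/0.0224)/(2πk) = 0.1719/(2π·0.187) = 0.1463 m·K/W
ΣR = 1.690×10^-4 + 0.08639 + 0.1463 = 0.2329 m·K/W
Q' = ΔT/ΣR = (365 K − 305 K)/0.2329 = 257.6 W/m
From the inner boundary to the HDPE/PVC interface, ΣR_partial = 0.08656 m·K/W.
T_interface = T_in − Q'·ΣR_partial = 365 K − (257.6)(0.08656) = 342.7 K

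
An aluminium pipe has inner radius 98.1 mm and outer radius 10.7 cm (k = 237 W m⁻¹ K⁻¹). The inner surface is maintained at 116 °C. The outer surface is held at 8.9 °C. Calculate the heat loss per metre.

Q' = 2πk·ΔT/ln(r₂/r₁) = 2π × 237 × 107.1 / ln(0.107/0.0981) = 1.84×10^6 W/m

Q' = 1.84×10^6 W/m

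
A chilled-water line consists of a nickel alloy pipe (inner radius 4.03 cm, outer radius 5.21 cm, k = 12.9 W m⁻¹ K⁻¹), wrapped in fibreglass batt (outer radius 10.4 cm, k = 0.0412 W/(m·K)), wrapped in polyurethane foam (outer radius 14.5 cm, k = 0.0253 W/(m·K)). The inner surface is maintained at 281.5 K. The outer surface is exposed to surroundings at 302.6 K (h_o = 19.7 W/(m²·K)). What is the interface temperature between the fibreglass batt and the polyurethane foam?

Series thermal resistances, inner to outer:
  R'_nickel alloy = ln(0.0521/0.0403)/(2πk) = 0.2568/(2π·12.9) = 0.003168 m·K/W
  R'_fibreglass batt = ln(0.104/0.0521)/(2πk) = 0.6912/(2π·0.0412) = 2.670 m·K/W
  R'_polyurethane foam = ln(0.145/0.104)/(2πk) = 0.3323/(2π·0.0253) = 2.091 m·K/W
  R'_conv,out = 1/(2πr h) = 1/(2π·0.145·19.7) = 0.05572 m·K/W
ΣR = 0.003168 + 2.670 + 2.091 + 0.05572 = 4.820 m·K/W
Q' = ΔT/ΣR = (281.5 K − 302.6 K)/4.820 = -4.378 W/m
From the inner boundary to the fibreglass batt/polyurethane foam interface, ΣR_partial = 2.673 m·K/W.
T_interface = T_in − Q'·ΣR_partial = 281.5 K − (-4.378)(2.673) = 293.2 K

T = 293.2 K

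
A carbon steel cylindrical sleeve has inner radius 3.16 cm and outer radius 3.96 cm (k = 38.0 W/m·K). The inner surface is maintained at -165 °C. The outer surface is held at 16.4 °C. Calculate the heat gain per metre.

Q' = 192 kW/m

Q' = 2πk·ΔT/ln(r₂/r₁) = 2π × 38.0 × 181.4 / ln(0.0396/0.0316) = 1.92×10^5 W/m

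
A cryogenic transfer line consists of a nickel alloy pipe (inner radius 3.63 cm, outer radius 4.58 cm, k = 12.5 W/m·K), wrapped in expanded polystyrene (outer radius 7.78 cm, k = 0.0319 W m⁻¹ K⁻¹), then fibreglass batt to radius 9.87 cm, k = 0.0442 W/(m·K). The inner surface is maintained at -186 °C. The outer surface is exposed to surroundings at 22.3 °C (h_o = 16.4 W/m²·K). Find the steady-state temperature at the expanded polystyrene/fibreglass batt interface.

T = -32.9 °C

Treat each layer as a resistance in series:
  R'_nickel alloy = ln(0.0458/0.0363)/(2πk) = 0.2325/(2π·12.5) = 0.002960 m·K/W
  R'_expanded polystyrene = ln(0.0778/0.0458)/(2πk) = 0.5299/(2π·0.0319) = 2.644 m·K/W
  R'_fibreglass batt = ln(0.0987/0.0778)/(2πk) = 0.2379/(2π·0.0442) = 0.8568 m·K/W
  R'_conv,out = 1/(2πr h) = 1/(2π·0.0987·16.4) = 0.09832 m·K/W
ΣR = 0.002960 + 2.644 + 0.8568 + 0.09832 = 3.602 m·K/W
Q' = ΔT/ΣR = (-186 °C − 22.3 °C)/3.602 = -57.83 W/m
From the inner boundary to the expanded polystyrene/fibreglass batt interface, ΣR_partial = 2.647 m·K/W.
T_interface = T_in − Q'·ΣR_partial = -186 °C − (-57.83)(2.647) = -32.9 °C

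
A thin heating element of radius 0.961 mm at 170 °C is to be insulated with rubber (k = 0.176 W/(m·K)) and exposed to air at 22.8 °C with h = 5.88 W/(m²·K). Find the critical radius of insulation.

r_cr = 2.99 cm

For a cylinder, r_cr = k_ins/h = 0.176/5.88 = 0.0299 m = 2.99 cm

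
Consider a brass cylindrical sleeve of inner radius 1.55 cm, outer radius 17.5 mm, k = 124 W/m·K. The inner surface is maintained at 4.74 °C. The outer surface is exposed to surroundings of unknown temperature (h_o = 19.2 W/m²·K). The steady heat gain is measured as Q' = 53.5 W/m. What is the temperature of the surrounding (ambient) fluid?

Sum the resistances:
  R'_brass = ln(0.0175/0.0155)/(2πk) = 0.1214/(2π·124) = 1.558×10^-4 m·K/W
  R'_conv,out = 1/(2πr h) = 1/(2π·0.0175·19.2) = 0.4737 m·K/W
ΣR = 0.4738 m·K/W
ΔT = Q'·ΣR = 53.5 × 0.4738 = 25.35 K
Heat flows inward, so T_out = T_in + ΔT = 4.74 + 25.35 = 30.1 °C

T_out = 30.1 °C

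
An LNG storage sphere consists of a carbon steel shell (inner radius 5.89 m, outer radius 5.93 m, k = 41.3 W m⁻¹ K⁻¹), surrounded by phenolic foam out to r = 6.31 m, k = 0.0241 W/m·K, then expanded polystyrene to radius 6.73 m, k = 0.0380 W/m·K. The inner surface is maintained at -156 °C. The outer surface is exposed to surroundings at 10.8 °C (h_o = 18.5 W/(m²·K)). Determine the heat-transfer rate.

Series thermal resistances, inner to outer:
  R_carbon steel = (1/5.89 − 1/5.93)/(4πk) = 0.001145/(4π·41.3) = 2.207×10^-6 K/W
  R_phenolic foam = (1/5.93 − 1/6.31)/(4πk) = 0.01016/(4π·0.0241) = 0.03353 K/W
  R_expanded polystyrene = (1/6.31 − 1/6.73)/(4πk) = 0.009890/(4π·0.0380) = 0.02071 K/W
  R_conv,out = 1/(4πr²h) = 1/(4π·6.73²·18.5) = 9.497×10^-5 K/W
ΣR = 2.207×10^-6 + 0.03353 + 0.02071 + 9.497×10^-5 = 0.05434 K/W
Q = ΔT/ΣR = (-156 °C − 10.8 °C)/0.05434 = -3070 W
(Negative Q ⇒ heat flows inward; heat gain = 3070 W.)

Q = 3.07 kW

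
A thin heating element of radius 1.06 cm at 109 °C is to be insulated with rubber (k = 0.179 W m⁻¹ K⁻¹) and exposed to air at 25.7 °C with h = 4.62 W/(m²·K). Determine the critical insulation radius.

For a cylinder, r_cr = k_ins/h = 0.179/4.62 = 0.0387 m = 3.87 cm

r_cr = 3.87 cm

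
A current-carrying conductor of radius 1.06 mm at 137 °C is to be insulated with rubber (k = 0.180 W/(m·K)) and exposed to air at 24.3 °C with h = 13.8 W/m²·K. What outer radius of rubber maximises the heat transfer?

For a cylinder, r_cr = k_ins/h = 0.180/13.8 = 0.0130 m = 1.30 cm

r_cr = 1.30 cm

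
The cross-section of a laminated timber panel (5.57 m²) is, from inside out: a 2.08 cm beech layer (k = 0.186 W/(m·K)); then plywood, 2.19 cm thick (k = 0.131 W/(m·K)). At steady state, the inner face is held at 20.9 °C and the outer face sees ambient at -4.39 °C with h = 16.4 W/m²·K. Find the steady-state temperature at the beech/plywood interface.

T = 12.6 °C

Series thermal resistances, inner to outer:
  R_beech = L/(kA) = 0.0208/(0.186·5.57) = 0.02008 K/W
  R_plywood = L/(kA) = 0.0219/(0.131·5.57) = 0.03001 K/W
  R_conv,out = 1/(hA) = 1/(16.4·5.57) = 0.01095 K/W
ΣR = 0.02008 + 0.03001 + 0.01095 = 0.06104 K/W
Q = ΔT/ΣR = (20.9 °C − -4.39 °C)/0.06104 = 414.3 W
From the inner boundary to the beech/plywood interface, ΣR_partial = 0.02008 K/W.
T_interface = T_in − Q·ΣR_partial = 20.9 °C − (414.3)(0.02008) = 12.6 °C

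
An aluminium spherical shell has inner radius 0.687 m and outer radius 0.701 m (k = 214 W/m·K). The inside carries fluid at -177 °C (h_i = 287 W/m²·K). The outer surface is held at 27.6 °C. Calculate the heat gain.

Q = 342 kW

Series thermal resistances, inner to outer:
  R_conv,in = 1/(4πr²h) = 1/(4π·0.687²·287) = 5.875×10^-4 K/W
  R_aluminium = (1/0.687 − 1/0.701)/(4πk) = 0.02907/(4π·214) = 1.081×10^-5 K/W
ΣR = 5.875×10^-4 + 1.081×10^-5 = 5.983×10^-4 K/W
Q = ΔT/ΣR = (-177 °C − 27.6 °C)/5.983×10^-4 = -3.42×10^5 W
(Negative Q ⇒ heat flows inward; heat gain = 3.42×10^5 W.)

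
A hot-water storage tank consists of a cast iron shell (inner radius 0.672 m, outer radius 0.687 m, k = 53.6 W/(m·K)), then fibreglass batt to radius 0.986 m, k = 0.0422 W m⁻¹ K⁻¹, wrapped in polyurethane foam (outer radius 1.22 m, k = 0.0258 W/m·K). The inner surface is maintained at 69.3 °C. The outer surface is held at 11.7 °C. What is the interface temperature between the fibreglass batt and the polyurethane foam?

Resistance network (inner→outer):
  R_cast iron = (1/0.672 − 1/0.687)/(4πk) = 0.03249/(4π·53.6) = 4.824×10^-5 K/W
  R_fibreglass batt = (1/0.687 − 1/0.986)/(4πk) = 0.4414/(4π·0.0422) = 0.8324 K/W
  R_polyurethane foam = (1/0.986 − 1/1.22)/(4πk) = 0.1945/(4π·0.0258) = 0.6000 K/W
ΣR = 4.824×10^-5 + 0.8324 + 0.6000 = 1.432 K/W
Q = ΔT/ΣR = (69.3 °C − 11.7 °C)/1.432 = 40.22 W
From the inner boundary to the fibreglass batt/polyurethane foam interface, ΣR_partial = 0.8324 K/W.
T_interface = T_in − Q·ΣR_partial = 69.3 °C − (40.22)(0.8324) = 35.8 °C

T = 35.8 °C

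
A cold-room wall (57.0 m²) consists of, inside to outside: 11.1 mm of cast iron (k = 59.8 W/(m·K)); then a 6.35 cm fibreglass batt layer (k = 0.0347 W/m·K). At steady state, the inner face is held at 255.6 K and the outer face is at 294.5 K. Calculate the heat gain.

Resistance network (inner→outer):
  R_cast iron = L/(kA) = 0.0111/(59.8·57.0) = 3.256×10^-6 K/W
  R_fibreglass batt = L/(kA) = 0.0635/(0.0347·57.0) = 0.03210 K/W
ΣR = 3.256×10^-6 + 0.03210 = 0.03210 K/W
Q = ΔT/ΣR = (255.6 K − 294.5 K)/0.03210 = -1210 W
(Negative Q ⇒ heat flows inward; heat gain = 1210 W.)

Q = 1210 W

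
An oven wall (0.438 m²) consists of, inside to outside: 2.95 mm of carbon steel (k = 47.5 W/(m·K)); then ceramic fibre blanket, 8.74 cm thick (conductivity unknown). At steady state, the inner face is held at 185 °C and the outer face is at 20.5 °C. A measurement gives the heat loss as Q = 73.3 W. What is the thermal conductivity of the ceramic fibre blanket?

ΣR = ΔT/Q = |185 − 20.5|/73.3 = 2.244 K/W
Known resistances:
  R_carbon steel = L/(kA) = 0.00295/(47.5·0.438) = 1.418×10^-4 K/W
R_ceramic fibre blanket = ΣR − ΣR_known = 2.244 − 1.418×10^-4 = 2.244 K/W
L/(kA) = 2.244 ⇒ k = 0.0874/(2.244·0.438) = 0.0889 W/m·K

k = 0.0889 W/m·K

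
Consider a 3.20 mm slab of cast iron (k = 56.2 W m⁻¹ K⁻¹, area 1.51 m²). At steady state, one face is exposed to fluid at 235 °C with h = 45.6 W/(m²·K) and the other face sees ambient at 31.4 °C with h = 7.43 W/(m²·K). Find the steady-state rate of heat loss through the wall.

Resistance network (inner→outer):
  R_conv,in = 1/(hA) = 1/(45.6·1.51) = 0.01452 K/W
  R_cast iron = L/(kA) = 0.00320/(56.2·1.51) = 3.771×10^-5 K/W
  R_conv,out = 1/(hA) = 1/(7.43·1.51) = 0.08913 K/W
ΣR = 0.01452 + 3.771×10^-5 + 0.08913 = 0.1037 K/W
Q = ΔT/ΣR = (235 °C − 31.4 °C)/0.1037 = 1960 W

Q = 1960 W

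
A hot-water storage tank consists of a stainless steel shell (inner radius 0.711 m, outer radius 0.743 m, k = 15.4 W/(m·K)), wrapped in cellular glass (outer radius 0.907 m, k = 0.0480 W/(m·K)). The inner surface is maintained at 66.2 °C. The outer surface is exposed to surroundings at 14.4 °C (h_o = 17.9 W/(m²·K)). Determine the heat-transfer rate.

Q = 127 W

Treat each layer as a resistance in series:
  R_stainless steel = (1/0.711 − 1/0.743)/(4πk) = 0.06057/(4π·15.4) = 3.130×10^-4 K/W
  R_cellular glass = (1/0.743 − 1/0.907)/(4πk) = 0.2434/(4π·0.0480) = 0.4035 K/W
  R_conv,out = 1/(4πr²h) = 1/(4π·0.907²·17.9) = 0.005404 K/W
ΣR = 3.130×10^-4 + 0.4035 + 0.005404 = 0.4092 K/W
Q = ΔT/ΣR = (66.2 °C − 14.4 °C)/0.4092 = 127 W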